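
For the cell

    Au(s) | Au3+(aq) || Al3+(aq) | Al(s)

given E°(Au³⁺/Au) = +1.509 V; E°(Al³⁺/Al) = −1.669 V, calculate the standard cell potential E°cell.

−3.178 V

By convention the left-hand electrode in cell notation is the anode (oxidation) and the right-hand electrode is the cathode (reduction).
E°cell = E°(right) − E°(left) = −1.669 − (+1.509) = −3.178 V.
The negative sign shows that, as written, the cell would require an external voltage to drive the reaction.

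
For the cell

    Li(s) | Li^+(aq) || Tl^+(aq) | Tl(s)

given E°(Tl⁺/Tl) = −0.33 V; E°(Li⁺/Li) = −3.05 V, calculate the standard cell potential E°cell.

+2.72 V

By convention the left-hand electrode in cell notation is the anode (oxidation) and the right-hand electrode is the cathode (reduction).
E°cell = E°(right) − E°(left) = −0.33 − (−3.05) = +2.72 V.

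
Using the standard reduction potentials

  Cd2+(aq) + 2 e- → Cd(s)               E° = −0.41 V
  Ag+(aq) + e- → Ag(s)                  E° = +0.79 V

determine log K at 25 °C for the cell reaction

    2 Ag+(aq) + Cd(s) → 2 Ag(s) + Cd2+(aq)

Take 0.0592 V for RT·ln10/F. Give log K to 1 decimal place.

The Ag⁺/Ag couple is reduced (cathode); E°cell = +0.79 − (−0.41) = +1.20 V with n = 2.
At equilibrium E = 0, so log K = nE°cell / 0.0592 = (2)(+1.20) / 0.0592 = 40.5.

log K = 40.5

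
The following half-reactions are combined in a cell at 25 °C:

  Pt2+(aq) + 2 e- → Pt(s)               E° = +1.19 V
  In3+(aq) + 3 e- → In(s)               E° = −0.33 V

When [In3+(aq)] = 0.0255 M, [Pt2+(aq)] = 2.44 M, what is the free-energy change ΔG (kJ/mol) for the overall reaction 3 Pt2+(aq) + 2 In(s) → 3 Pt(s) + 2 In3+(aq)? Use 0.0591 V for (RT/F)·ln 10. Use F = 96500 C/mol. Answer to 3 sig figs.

−905 kJ/mol

E°cell = +1.19 − (−0.33) = +1.52 V; the balanced reaction transfers n = 6 electrons.
Q = [In3+(aq)]^2 / [Pt2+(aq)]^3 = 4.48×10^−5, so log Q = −4.349 and E = +1.52 − (0.0591/6)(−4.349) = +1.5628 V.
ΔG = −nFE = −(6)(96500)(+1.5628) J/mol = −905 kJ/mol.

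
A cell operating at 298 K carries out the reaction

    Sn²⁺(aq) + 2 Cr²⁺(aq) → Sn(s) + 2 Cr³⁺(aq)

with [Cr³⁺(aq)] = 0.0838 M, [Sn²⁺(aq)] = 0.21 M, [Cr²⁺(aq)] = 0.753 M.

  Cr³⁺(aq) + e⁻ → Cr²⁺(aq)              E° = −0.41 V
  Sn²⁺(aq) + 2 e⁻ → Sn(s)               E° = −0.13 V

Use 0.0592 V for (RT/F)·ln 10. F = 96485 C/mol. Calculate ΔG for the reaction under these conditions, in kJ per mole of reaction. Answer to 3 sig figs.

With Sn²⁺/Sn reduced at the cathode, E°cell = −0.13 − (−0.41) = +0.28 V and n = 2.
Here Q = [Cr³⁺(aq)]^2 / ([Sn²⁺(aq)]·[Cr²⁺(aq)]^2) = 0.059 (log Q = −1.229), giving E = +0.28 − (0.0592/2)·(−1.229) = +0.3164 V.
ΔG = −nFE = −(2)(96485)(+0.3164) J/mol = −61.1 kJ/mol.

−61.1 kJ/mol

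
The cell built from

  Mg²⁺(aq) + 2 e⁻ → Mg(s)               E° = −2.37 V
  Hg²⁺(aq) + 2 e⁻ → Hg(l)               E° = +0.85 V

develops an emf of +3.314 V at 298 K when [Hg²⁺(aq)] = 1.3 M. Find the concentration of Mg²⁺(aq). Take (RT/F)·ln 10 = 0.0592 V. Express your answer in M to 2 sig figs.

0.00087 M

Hg²⁺/Hg is the cathode (higher E°); E°cell = +0.85 − (−2.37) = +3.22 V with n = 2.
From the Nernst equation, log Q = n(E° − E)/0.0592 = 2·(+3.22 − (+3.314))/0.0592 = −3.176.
The balanced reaction is Hg²⁺(aq) + Mg(s) → Hg(l) + Mg²⁺(aq), so Q = [Mg²⁺(aq)] / [Hg²⁺(aq)].
Solving for the unknown gives log [Mg²⁺(aq)] = −3.062, so [Mg²⁺(aq)] ≈ 0.00087 M.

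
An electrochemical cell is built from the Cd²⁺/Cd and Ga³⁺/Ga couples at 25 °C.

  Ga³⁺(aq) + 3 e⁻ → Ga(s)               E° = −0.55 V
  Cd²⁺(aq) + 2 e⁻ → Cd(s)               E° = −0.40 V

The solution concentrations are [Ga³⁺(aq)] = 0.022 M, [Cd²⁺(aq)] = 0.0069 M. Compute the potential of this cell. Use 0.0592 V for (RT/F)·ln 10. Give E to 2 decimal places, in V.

Since E°(Cd²⁺/Cd) > E°(Ga³⁺/Ga), Cd²⁺/Cd serves as the cathode.
The standard potential is −0.40 − (−0.55) = +0.15 V and the balanced reaction transfers n = 6 electrons.
For the overall reaction 3 Cd²⁺(aq) + 2 Ga(s) → 3 Cd(s) + 2 Ga³⁺(aq), Q = [Ga³⁺(aq)]^2 / [Cd²⁺(aq)]^3 = 1.47×10^3, giving log Q = 3.168.
E = E° − (0.0592/n)·log Q = +0.15 − (0.0592/6)(3.168) = +0.12 V.

+0.12 V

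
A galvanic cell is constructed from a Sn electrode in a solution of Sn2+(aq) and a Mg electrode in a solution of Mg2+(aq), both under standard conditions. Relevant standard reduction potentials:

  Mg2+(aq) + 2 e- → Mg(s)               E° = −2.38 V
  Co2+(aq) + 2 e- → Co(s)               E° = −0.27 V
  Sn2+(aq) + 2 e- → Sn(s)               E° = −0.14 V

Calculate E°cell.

+2.24 V

Of the two couples in this cell, the one with the more positive reduction potential is reduced at the cathode: here that is Sn²⁺/Sn (−0.14 V); Mg²⁺/Mg (−2.38 V) is the anode.
E°cell = E°(cathode) − E°(anode) = −0.14 − (−2.38) = +2.24 V.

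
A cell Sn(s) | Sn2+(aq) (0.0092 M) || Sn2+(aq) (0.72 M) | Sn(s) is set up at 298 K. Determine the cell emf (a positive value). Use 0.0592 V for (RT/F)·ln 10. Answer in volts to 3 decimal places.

For a concentration cell E°cell = 0, since both electrodes use the same couple.
The compartment with the higher Sn2+(aq) concentration (0.72 M) acts as the cathode; ions are reduced there and produced at the dilute (0.0092 M) anode.
With n = 2, Ecell = −(0.0592/2)·log([dilute]/[conc]) = −(0.0592/2)·log(0.0092/0.72) = +0.056 V.

0.056 V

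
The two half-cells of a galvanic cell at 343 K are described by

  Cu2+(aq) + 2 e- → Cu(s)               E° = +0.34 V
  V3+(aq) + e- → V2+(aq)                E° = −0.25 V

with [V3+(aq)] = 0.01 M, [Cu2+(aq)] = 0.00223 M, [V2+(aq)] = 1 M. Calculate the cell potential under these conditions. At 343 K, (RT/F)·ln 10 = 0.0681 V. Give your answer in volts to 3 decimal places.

+0.636 V

Since E°(Cu²⁺/Cu) > E°(V³⁺/V²⁺), Cu²⁺/Cu serves as the cathode.
E°cell = E°cat − E°an = +0.34 − (−0.25) = +0.59 V; n = 2.
Balancing gives Cu2+(aq) + 2 V2+(aq) → Cu(s) + 2 V3+(aq); hence Q = [V3+(aq)]^2 / ([Cu2+(aq)]·[V2+(aq)]^2) = 0.0448 (log Q = −1.348).
Applying E = E° − (RT ln10/nF)·log Q gives +0.59 − (0.0681/2)(−1.348) = +0.636 V.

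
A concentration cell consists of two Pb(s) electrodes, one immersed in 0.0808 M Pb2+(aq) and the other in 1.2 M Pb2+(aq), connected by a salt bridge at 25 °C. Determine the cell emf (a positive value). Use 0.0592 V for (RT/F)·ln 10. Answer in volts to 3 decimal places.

For a concentration cell E°cell = 0, since both electrodes use the same couple.
The compartment with the higher Pb2+(aq) concentration (1.2 M) acts as the cathode; ions are reduced there and produced at the dilute (0.0808 M) anode.
With n = 2, Ecell = −(0.0592/2)·log([dilute]/[conc]) = −(0.0592/2)·log(0.0808/1.2) = +0.035 V.

0.035 V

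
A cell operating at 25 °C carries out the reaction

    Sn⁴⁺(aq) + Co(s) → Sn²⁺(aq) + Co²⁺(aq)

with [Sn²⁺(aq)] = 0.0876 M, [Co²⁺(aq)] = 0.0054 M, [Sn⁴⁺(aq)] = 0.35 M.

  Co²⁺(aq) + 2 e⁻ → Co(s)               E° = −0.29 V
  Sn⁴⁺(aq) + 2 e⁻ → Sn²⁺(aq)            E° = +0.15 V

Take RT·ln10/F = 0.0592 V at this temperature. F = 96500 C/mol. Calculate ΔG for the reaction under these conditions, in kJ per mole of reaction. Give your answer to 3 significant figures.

−101 kJ/mol

With Sn⁴⁺/Sn²⁺ reduced at the cathode, E°cell = +0.15 − (−0.29) = +0.44 V and n = 2.
Q = ([Sn²⁺(aq)]·[Co²⁺(aq)]) / [Sn⁴⁺(aq)] = 0.00135, so log Q = −2.869 and E = +0.44 − (0.0592/2)(−2.869) = +0.5249 V.
ΔG = −nFE = −(2)(96500)(+0.5249) J/mol = −101 kJ/mol.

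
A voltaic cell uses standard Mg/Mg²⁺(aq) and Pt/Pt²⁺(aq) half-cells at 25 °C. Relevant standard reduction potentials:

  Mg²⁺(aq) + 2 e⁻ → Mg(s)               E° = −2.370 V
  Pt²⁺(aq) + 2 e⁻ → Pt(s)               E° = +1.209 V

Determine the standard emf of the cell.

+3.579 V

The Pt²⁺/Pt couple has the higher E°, so Pt ion is reduced (cathode) and Mg is oxidized (anode).
E°cell = E°(cathode) − E°(anode) = +1.209 − (−2.370) = +3.579 V.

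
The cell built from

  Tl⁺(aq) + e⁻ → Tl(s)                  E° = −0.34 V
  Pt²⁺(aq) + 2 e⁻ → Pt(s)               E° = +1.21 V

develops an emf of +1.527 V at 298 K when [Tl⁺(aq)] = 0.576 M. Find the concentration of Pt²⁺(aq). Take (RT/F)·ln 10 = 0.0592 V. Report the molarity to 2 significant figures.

0.055 M

Pt²⁺/Pt is the cathode (higher E°); E°cell = +1.21 − (−0.34) = +1.55 V with n = 2.
Since E = E° − (0.0592/n)·log Q, log Q = n(E° − E)/0.0592 = 0.777.
Balancing electrons gives Pt²⁺(aq) + 2 Tl(s) → Pt(s) + 2 Tl⁺(aq); thus Q = [Tl⁺(aq)]^2 / [Pt²⁺(aq)].
Substituting the known concentrations and solving, log [Pt²⁺(aq)] = −1.256 and [Pt²⁺(aq)] = 0.055 M.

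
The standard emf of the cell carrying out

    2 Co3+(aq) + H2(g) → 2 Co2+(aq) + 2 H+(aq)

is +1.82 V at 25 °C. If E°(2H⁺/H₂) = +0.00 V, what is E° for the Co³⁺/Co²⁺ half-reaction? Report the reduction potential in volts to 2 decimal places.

+1.82 V

In the reaction as written the Co³⁺/Co²⁺ couple is reduced (cathode) and 2H⁺/H₂ is oxidized (anode), so E°cell = E°(Co³⁺/Co²⁺) − E°(2H⁺/H₂).
E°(Co³⁺/Co²⁺) = E°cell + E°(anode) = +1.82 + (+0.00) = +1.82 V.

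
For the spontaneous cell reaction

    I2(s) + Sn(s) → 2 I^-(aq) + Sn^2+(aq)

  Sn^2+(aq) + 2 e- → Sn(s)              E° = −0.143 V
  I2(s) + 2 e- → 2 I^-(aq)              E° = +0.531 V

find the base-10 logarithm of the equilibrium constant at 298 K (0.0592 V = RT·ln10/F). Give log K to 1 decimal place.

log K = 22.8

The I₂/I⁻ couple is reduced (cathode); E°cell = +0.531 − (−0.143) = +0.674 V with n = 2.
At equilibrium E = 0, so log K = nE°cell / 0.0592 = (2)(+0.674) / 0.0592 = 22.8.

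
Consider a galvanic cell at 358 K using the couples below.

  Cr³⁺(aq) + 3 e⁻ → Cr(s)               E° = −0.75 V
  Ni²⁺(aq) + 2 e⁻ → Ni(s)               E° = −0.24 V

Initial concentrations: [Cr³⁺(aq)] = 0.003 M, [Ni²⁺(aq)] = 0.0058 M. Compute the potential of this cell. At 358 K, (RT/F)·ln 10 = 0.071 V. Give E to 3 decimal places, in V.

+0.490 V

Ni²⁺/Ni is reduced (cathode, E° = −0.24 V) and Cr³⁺/Cr is oxidized (anode).
E°cell = −0.24 − (−0.75) = +0.51 V, with n = 6 electrons transferred.
Balancing gives 3 Ni²⁺(aq) + 2 Cr(s) → 3 Ni(s) + 2 Cr³⁺(aq); hence Q = [Cr³⁺(aq)]^2 / [Ni²⁺(aq)]^3 = 46.1 (log Q = 1.664).
Applying E = E° − (RT ln10/nF)·log Q gives +0.51 − (0.071/6)(1.664) = +0.490 V.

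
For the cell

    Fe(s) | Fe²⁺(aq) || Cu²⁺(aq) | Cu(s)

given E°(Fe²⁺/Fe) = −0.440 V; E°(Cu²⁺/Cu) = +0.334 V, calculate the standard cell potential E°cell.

By convention the left-hand electrode in cell notation is the anode (oxidation) and the right-hand electrode is the cathode (reduction).
E°cell = E°(right) − E°(left) = +0.334 − (−0.440) = +0.774 V.

+0.774 V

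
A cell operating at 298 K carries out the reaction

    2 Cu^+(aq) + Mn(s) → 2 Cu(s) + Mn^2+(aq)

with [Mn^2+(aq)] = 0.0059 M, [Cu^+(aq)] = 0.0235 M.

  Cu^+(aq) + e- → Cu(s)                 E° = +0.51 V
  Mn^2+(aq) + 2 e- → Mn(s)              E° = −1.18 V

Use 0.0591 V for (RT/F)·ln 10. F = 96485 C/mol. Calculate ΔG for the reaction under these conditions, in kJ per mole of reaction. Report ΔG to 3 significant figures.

The standard cell potential is +0.51 − (−1.18) = +1.69 V, with n = 2 electrons in the balanced equation.
Q = [Mn^2+(aq)] / [Cu^+(aq)]^2 = 10.7, so log Q = 1.029 and E = +1.69 − (0.0591/2)(1.029) = +1.6596 V.
Then ΔG = −nFE = −2 × 96485 × +1.6596 J/mol = −320 kJ/mol.

−320 kJ/mol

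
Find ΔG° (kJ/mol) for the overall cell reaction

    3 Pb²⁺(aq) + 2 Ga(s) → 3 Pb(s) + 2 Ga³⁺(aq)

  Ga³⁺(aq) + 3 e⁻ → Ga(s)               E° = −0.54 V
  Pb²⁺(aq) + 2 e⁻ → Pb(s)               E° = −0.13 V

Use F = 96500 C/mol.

−237 kJ/mol

In the reaction as written Pb²⁺(aq) is reduced, so the Pb²⁺/Pb couple is the cathode and Ga³⁺/Ga is the anode.
E°cell = −0.13 − (−0.54) = +0.41 V; balancing electrons gives n = 6.
ΔG° = −nFE°cell = −(6)(96500)(+0.41) J/mol = −237 kJ/mol.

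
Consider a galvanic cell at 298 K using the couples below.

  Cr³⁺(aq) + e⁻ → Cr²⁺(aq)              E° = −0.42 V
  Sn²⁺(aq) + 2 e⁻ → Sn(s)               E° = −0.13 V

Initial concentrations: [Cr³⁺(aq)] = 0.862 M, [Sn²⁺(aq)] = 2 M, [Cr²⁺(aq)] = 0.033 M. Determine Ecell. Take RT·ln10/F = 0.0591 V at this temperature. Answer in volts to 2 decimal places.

Sn²⁺/Sn is reduced (cathode, E° = −0.13 V) and Cr³⁺/Cr²⁺ is oxidized (anode).
E°cell = −0.13 − (−0.42) = +0.29 V, with n = 2 electrons transferred.
The balanced reaction is Sn²⁺(aq) + 2 Cr²⁺(aq) → Sn(s) + 2 Cr³⁺(aq), so Q = [Cr³⁺(aq)]^2 / ([Sn²⁺(aq)]·[Cr²⁺(aq)]^2) = 341 and log Q = 2.533.
By the Nernst equation, E = +0.29 − (0.0591/2)·(2.533) = +0.22 V.

+0.22 V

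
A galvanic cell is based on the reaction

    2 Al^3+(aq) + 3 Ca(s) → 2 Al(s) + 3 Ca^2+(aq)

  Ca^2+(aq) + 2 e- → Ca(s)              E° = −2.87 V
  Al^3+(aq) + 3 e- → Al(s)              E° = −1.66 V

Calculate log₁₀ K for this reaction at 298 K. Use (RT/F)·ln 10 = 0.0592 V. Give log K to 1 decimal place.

log K = 122.6

The Al³⁺/Al couple is reduced (cathode); E°cell = −1.66 − (−2.87) = +1.21 V with n = 6.
At equilibrium E = 0, so log K = nE°cell / 0.0592 = (6)(+1.21) / 0.0592 = 122.6.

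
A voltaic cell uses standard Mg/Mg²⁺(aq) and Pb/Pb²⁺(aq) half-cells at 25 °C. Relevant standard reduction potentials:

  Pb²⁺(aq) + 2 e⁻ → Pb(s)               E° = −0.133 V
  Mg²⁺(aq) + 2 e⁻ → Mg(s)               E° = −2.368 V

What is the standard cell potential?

+2.235 V

Of the two couples in this cell, the one with the more positive reduction potential is reduced at the cathode: here that is Pb²⁺/Pb (−0.133 V); Mg²⁺/Mg (−2.368 V) is the anode.
E°cell = E°(cathode) − E°(anode) = −0.133 − (−2.368) = +2.235 V.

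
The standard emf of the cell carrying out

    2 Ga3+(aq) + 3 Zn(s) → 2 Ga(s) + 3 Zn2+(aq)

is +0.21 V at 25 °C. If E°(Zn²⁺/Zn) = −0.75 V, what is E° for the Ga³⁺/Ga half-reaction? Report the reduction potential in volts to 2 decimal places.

In the reaction as written the Ga³⁺/Ga couple is reduced (cathode) and Zn²⁺/Zn is oxidized (anode), so E°cell = E°(Ga³⁺/Ga) − E°(Zn²⁺/Zn).
E°(Ga³⁺/Ga) = E°cell + E°(anode) = +0.21 + (−0.75) = −0.54 V.

−0.54 V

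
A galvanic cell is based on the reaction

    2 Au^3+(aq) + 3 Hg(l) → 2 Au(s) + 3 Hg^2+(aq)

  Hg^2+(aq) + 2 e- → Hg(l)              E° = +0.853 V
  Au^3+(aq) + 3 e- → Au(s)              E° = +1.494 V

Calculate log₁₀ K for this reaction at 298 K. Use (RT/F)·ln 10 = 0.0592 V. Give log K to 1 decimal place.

The Au³⁺/Au couple is reduced (cathode); E°cell = +1.494 − (+0.853) = +0.641 V with n = 6.
At equilibrium E = 0, so log K = nE°cell / 0.0592 = (6)(+0.641) / 0.0592 = 65.0.

log K = 65.0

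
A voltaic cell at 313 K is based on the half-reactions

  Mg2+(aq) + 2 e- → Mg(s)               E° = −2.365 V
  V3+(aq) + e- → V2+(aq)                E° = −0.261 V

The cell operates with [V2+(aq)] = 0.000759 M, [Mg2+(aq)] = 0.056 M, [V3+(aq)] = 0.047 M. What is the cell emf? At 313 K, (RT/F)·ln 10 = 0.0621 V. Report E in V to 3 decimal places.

The V³⁺/V²⁺ couple has the more positive E°, so it is the cathode; Mg²⁺/Mg is the anode.
E°cell = −0.261 − (−2.365) = +2.104 V, with n = 2 electrons transferred.
The balanced reaction is 2 V3+(aq) + Mg(s) → 2 V2+(aq) + Mg2+(aq), so Q = ([V2+(aq)]^2·[Mg2+(aq)]) / [V3+(aq)]^2 = 1.46×10^−5 and log Q = −4.836.
E = E° − (0.0621/n)·log Q = +2.104 − (0.0621/2)(−4.836) = +2.254 V.

+2.254 V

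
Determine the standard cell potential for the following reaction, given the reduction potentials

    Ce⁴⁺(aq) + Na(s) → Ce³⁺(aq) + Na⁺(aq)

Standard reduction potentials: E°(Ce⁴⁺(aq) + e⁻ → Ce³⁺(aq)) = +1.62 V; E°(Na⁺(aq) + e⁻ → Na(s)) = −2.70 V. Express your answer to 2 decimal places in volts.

Ce⁴⁺(aq) gains electrons, so the Ce⁴⁺/Ce³⁺ couple is the cathode; the Na⁺/Na couple is the anode.
E°cell = E°(cathode) − E°(anode) = +1.62 − (−2.70) = +4.32 V.

+4.32 V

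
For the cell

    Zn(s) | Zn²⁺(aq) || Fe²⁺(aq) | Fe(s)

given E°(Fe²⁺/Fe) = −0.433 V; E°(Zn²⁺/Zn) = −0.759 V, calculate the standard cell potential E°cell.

By convention the left-hand electrode in cell notation is the anode (oxidation) and the right-hand electrode is the cathode (reduction).
E°cell = E°(right) − E°(left) = −0.433 − (−0.759) = +0.326 V.

+0.326 V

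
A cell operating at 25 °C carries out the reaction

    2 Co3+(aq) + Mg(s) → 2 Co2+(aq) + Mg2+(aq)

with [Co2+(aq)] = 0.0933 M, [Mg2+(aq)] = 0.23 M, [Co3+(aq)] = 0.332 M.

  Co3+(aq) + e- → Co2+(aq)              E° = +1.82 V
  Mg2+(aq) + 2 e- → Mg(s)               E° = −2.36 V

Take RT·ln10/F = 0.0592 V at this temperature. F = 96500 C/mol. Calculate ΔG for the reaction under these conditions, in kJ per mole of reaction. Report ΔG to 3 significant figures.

With Co³⁺/Co²⁺ reduced at the cathode, E°cell = +1.82 − (−2.36) = +4.18 V and n = 2.
The reaction quotient is ([Co2+(aq)]^2·[Mg2+(aq)]) / [Co3+(aq)]^2 = 0.0182; by Nernst, E = +4.18 − (0.0592/2)(−1.741) = +4.2315 V.
Then ΔG = −nFE = −2 × 96500 × +4.2315 J/mol = −817 kJ/mol.

−817 kJ/mol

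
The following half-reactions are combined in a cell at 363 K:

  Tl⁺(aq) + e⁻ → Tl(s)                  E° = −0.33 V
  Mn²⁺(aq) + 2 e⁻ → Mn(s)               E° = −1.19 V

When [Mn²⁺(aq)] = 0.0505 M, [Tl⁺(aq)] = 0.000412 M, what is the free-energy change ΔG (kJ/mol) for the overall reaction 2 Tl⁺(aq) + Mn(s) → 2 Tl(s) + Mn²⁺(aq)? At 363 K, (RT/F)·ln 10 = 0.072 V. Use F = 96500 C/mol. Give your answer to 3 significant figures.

−128 kJ/mol

E°cell = −0.33 − (−1.19) = +0.86 V; the balanced reaction transfers n = 2 electrons.
Here Q = [Mn²⁺(aq)] / [Tl⁺(aq)]^2 = 2.98×10^5 (log Q = 5.473), giving E = +0.86 − (0.072/2)·(5.473) = +0.6630 V.
Then ΔG = −nFE = −2 × 96500 × +0.6630 J/mol = −128 kJ/mol.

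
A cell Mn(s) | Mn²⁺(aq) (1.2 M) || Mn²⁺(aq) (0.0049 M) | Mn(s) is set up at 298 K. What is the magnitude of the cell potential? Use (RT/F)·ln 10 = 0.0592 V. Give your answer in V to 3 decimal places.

For a concentration cell E°cell = 0, since both electrodes use the same couple.
The compartment with the higher Mn²⁺(aq) concentration (1.2 M) acts as the cathode; ions are reduced there and produced at the dilute (0.0049 M) anode.
With n = 2, Ecell = −(0.0592/2)·log([dilute]/[conc]) = −(0.0592/2)·log(0.0049/1.2) = +0.071 V.

0.071 V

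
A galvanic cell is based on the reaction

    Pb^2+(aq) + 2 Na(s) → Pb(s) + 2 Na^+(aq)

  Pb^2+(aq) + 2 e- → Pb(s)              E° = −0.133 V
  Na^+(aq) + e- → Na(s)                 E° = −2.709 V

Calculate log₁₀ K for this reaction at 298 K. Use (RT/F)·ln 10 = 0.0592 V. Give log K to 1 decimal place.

The Pb²⁺/Pb couple is reduced (cathode); E°cell = −0.133 − (−2.709) = +2.576 V with n = 2.
At equilibrium E = 0, so log K = nE°cell / 0.0592 = (2)(+2.576) / 0.0592 = 87.0.

log K = 87.0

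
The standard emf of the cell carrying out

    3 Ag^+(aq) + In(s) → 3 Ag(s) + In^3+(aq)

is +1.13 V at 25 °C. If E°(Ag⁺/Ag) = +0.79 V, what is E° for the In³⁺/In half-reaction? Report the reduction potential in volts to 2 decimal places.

−0.34 V

In the reaction as written the Ag⁺/Ag couple is reduced (cathode) and In³⁺/In is oxidized (anode), so E°cell = E°(Ag⁺/Ag) − E°(In³⁺/In).
E°(In³⁺/In) = E°(cathode) − E°cell = +0.79 − (+1.13) = −0.34 V.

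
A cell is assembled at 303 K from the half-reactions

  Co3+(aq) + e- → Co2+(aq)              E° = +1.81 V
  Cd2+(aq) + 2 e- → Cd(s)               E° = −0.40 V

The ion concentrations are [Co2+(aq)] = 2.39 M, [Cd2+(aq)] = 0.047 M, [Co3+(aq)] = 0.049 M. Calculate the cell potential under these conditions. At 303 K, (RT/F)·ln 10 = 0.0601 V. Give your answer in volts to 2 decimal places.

The Co³⁺/Co²⁺ couple has the more positive E°, so it is the cathode; Cd²⁺/Cd is the anode.
E°cell = E°cat − E°an = +1.81 − (−0.40) = +2.21 V; n = 2.
The balanced reaction is 2 Co3+(aq) + Cd(s) → 2 Co2+(aq) + Cd2+(aq), so Q = ([Co2+(aq)]^2·[Cd2+(aq)]) / [Co3+(aq)]^2 = 112 and log Q = 2.049.
By the Nernst equation, E = +2.21 − (0.0601/2)·(2.049) = +2.15 V.

+2.15 V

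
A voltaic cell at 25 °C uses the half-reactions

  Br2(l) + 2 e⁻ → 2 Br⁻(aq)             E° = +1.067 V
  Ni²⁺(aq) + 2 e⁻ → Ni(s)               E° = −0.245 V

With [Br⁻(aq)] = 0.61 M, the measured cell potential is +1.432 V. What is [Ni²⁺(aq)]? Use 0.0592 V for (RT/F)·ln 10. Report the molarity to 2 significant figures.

0.00024 M

With Br₂/Br⁻ at the cathode and Ni²⁺/Ni at the anode, E°cell = +1.067 − (−0.245) = +1.312 V (n = 2).
Rearranging E = E° − (0.0592/n)·log Q gives log Q = 2(+1.312 − (+1.432))/0.0592 = −4.054.
The balanced reaction is Br2(l) + Ni(s) → 2 Br⁻(aq) + Ni²⁺(aq), so Q = [Br⁻(aq)]^2·[Ni²⁺(aq)].
Substituting the known concentrations and solving, log [Ni²⁺(aq)] = −3.625 and [Ni²⁺(aq)] = 0.00024 M.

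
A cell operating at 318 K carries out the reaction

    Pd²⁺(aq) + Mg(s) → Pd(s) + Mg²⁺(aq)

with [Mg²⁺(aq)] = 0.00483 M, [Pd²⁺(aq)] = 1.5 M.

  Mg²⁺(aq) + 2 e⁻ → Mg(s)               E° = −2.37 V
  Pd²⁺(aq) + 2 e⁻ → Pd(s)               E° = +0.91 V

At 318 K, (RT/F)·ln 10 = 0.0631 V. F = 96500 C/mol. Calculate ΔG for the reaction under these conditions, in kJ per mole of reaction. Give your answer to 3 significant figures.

−648 kJ/mol

With Pd²⁺/Pd reduced at the cathode, E°cell = +0.91 − (−2.37) = +3.28 V and n = 2.
Here Q = [Mg²⁺(aq)] / [Pd²⁺(aq)] = 0.00322 (log Q = −2.492), giving E = +3.28 − (0.0631/2)·(−2.492) = +3.3586 V.
Finally ΔG = −nFE = −(2)(96500 C/mol)(+3.3586 V) = −648 kJ/mol.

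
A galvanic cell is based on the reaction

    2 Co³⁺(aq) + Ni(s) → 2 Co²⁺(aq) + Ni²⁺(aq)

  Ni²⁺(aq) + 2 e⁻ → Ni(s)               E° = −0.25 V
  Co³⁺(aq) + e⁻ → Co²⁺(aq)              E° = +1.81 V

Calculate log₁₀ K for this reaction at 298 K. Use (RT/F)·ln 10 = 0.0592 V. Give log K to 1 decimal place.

log K = 69.6

The Co³⁺/Co²⁺ couple is reduced (cathode); E°cell = +1.81 − (−0.25) = +2.06 V with n = 2.
At equilibrium E = 0, so log K = nE°cell / 0.0592 = (2)(+2.06) / 0.0592 = 69.6.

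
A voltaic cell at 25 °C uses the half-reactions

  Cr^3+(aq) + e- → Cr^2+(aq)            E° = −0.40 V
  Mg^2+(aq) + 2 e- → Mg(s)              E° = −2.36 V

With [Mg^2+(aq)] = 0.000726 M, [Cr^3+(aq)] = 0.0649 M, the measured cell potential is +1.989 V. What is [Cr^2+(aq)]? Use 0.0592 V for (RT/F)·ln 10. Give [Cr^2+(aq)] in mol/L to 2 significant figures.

The Cr³⁺/Cr²⁺ couple has the larger reduction potential, so it is the cathode: E°cell = −0.40 − (−2.36) = +1.96 V and n = 2.
From the Nernst equation, log Q = n(E° − E)/0.0592 = 2·(+1.96 − (+1.989))/0.0592 = −0.980.
For 2 Cr^3+(aq) + Mg(s) → 2 Cr^2+(aq) + Mg^2+(aq), the reaction quotient is Q = ([Cr^2+(aq)]^2·[Mg^2+(aq)]) / [Cr^3+(aq)]^2.
Isolating [Cr^2+(aq)] in Q = 10^{−0.980} yields log [Cr^2+(aq)] = −0.108, i.e. 0.78 M.

0.78 M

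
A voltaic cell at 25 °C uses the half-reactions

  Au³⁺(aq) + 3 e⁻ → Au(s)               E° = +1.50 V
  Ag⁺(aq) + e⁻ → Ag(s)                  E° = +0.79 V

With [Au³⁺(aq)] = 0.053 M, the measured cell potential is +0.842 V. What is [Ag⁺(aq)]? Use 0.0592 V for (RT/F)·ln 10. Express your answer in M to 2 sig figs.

0.0022 M

The Au³⁺/Au couple has the larger reduction potential, so it is the cathode: E°cell = +1.50 − (+0.79) = +0.71 V and n = 3.
Since E = E° − (0.0592/n)·log Q, log Q = n(E° − E)/0.0592 = −6.689.
Balancing electrons gives Au³⁺(aq) + 3 Ag(s) → Au(s) + 3 Ag⁺(aq); thus Q = [Ag⁺(aq)]^3 / [Au³⁺(aq)].
Solving for the unknown gives log [Ag⁺(aq)] = −2.655, so [Ag⁺(aq)] ≈ 0.0022 M.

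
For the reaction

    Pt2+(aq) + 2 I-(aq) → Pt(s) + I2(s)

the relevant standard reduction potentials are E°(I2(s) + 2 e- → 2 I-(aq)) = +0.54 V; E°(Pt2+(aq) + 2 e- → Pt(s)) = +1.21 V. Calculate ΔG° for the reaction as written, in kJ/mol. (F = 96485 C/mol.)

−129 kJ/mol

In the reaction as written Pt2+(aq) is reduced, so the Pt²⁺/Pt couple is the cathode and I₂/I⁻ is the anode.
E°cell = +1.21 − (+0.54) = +0.67 V; balancing electrons gives n = 2.
ΔG° = −nFE°cell = −(2)(96485)(+0.67) J/mol = −129 kJ/mol.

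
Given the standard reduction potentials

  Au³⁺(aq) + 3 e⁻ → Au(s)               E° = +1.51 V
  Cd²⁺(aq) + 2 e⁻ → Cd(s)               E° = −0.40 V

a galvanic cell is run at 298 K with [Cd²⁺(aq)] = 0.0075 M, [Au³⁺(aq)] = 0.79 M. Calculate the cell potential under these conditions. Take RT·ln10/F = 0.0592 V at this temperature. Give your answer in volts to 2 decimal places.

+1.97 V

Au³⁺/Au is reduced (cathode, E° = +1.51 V) and Cd²⁺/Cd is oxidized (anode).
The standard potential is +1.51 − (−0.40) = +1.91 V and the balanced reaction transfers n = 6 electrons.
For the overall reaction 2 Au³⁺(aq) + 3 Cd(s) → 2 Au(s) + 3 Cd²⁺(aq), Q = [Cd²⁺(aq)]^3 / [Au³⁺(aq)]^2 = 6.76×10^−7, giving log Q = −6.170.
By the Nernst equation, E = +1.91 − (0.0592/6)·(−6.170) = +1.97 V.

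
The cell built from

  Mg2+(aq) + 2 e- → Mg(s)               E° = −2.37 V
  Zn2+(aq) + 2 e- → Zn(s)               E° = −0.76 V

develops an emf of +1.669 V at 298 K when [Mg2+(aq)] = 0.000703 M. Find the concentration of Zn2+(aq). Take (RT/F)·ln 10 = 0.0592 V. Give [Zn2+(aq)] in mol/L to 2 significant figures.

0.069 M

With Zn²⁺/Zn at the cathode and Mg²⁺/Mg at the anode, E°cell = −0.76 − (−2.37) = +1.61 V (n = 2).
From the Nernst equation, log Q = n(E° − E)/0.0592 = 2·(+1.61 − (+1.669))/0.0592 = −1.993.
Balancing electrons gives Zn2+(aq) + Mg(s) → Zn(s) + Mg2+(aq); thus Q = [Mg2+(aq)] / [Zn2+(aq)].
Substituting the known concentrations and solving, log [Zn2+(aq)] = −1.160 and [Zn2+(aq)] = 0.069 M.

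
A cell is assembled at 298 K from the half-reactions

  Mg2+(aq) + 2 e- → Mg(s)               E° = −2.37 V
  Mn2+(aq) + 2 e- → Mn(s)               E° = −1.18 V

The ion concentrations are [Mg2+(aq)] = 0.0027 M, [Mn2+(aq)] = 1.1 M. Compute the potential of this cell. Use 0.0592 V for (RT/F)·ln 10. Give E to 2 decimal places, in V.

+1.27 V

Mn²⁺/Mn is reduced (cathode, E° = −1.18 V) and Mg²⁺/Mg is oxidized (anode).
E°cell = E°cat − E°an = −1.18 − (−2.37) = +1.19 V; n = 2.
For the overall reaction Mn2+(aq) + Mg(s) → Mn(s) + Mg2+(aq), Q = [Mg2+(aq)] / [Mn2+(aq)] = 0.00245, giving log Q = −2.610.
E = E° − (0.0592/n)·log Q = +1.19 − (0.0592/2)(−2.610) = +1.27 V.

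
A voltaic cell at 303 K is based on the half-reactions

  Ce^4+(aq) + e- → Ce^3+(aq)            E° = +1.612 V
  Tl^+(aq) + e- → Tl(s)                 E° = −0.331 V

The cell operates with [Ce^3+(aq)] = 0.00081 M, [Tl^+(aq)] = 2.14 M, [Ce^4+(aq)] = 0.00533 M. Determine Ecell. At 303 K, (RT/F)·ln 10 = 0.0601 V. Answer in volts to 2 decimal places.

Ce⁴⁺/Ce³⁺ is reduced (cathode, E° = +1.612 V) and Tl⁺/Tl is oxidized (anode).
E°cell = E°cat − E°an = +1.612 − (−0.331) = +1.943 V; n = 1.
For the overall reaction Ce^4+(aq) + Tl(s) → Ce^3+(aq) + Tl^+(aq), Q = ([Ce^3+(aq)]·[Tl^+(aq)]) / [Ce^4+(aq)] = 0.325, giving log Q = −0.488.
By the Nernst equation, E = +1.943 − (0.0601/1)·(−0.488) = +1.97 V.

+1.97 V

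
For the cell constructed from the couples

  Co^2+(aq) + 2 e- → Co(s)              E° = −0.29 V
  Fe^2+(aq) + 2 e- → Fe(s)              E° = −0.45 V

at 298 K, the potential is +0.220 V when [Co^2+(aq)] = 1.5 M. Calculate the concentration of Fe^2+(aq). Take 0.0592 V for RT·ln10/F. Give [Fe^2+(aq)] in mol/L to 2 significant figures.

Co²⁺/Co is the cathode (higher E°); E°cell = −0.29 − (−0.45) = +0.16 V with n = 2.
Rearranging E = E° − (0.0592/n)·log Q gives log Q = 2(+0.16 − (+0.220))/0.0592 = −2.027.
For Co^2+(aq) + Fe(s) → Co(s) + Fe^2+(aq), the reaction quotient is Q = [Fe^2+(aq)] / [Co^2+(aq)].
Substituting the known concentrations and solving, log [Fe^2+(aq)] = −1.851 and [Fe^2+(aq)] = 0.014 M.

0.014 M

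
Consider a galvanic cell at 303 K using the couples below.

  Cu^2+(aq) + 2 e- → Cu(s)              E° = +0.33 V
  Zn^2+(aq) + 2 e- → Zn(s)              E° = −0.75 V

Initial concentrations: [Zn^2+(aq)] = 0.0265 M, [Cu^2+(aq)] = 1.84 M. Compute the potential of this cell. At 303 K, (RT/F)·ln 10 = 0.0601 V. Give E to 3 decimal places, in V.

The Cu²⁺/Cu couple has the more positive E°, so it is the cathode; Zn²⁺/Zn is the anode.
The standard potential is +0.33 − (−0.75) = +1.08 V and the balanced reaction transfers n = 2 electrons.
For the overall reaction Cu^2+(aq) + Zn(s) → Cu(s) + Zn^2+(aq), Q = [Zn^2+(aq)] / [Cu^2+(aq)] = 0.0144, giving log Q = −1.842.
Applying E = E° − (RT ln10/nF)·log Q gives +1.08 − (0.0601/2)(−1.842) = +1.135 V.

+1.135 V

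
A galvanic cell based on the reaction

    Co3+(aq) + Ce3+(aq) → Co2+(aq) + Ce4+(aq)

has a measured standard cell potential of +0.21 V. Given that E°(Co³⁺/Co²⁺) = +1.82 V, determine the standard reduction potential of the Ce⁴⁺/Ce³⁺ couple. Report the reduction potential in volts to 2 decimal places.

+1.61 V

In the reaction as written the Co³⁺/Co²⁺ couple is reduced (cathode) and Ce⁴⁺/Ce³⁺ is oxidized (anode), so E°cell = E°(Co³⁺/Co²⁺) − E°(Ce⁴⁺/Ce³⁺).
E°(Ce⁴⁺/Ce³⁺) = E°(cathode) − E°cell = +1.82 − (+0.21) = +1.61 V.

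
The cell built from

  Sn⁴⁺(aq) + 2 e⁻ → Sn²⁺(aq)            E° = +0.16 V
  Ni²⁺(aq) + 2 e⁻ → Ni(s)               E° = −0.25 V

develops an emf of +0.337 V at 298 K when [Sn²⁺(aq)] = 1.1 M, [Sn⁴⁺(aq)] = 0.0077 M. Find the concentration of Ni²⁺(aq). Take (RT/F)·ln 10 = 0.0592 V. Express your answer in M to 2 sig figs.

Sn⁴⁺/Sn²⁺ is the cathode (higher E°); E°cell = +0.16 − (−0.25) = +0.41 V with n = 2.
Rearranging E = E° − (0.0592/n)·log Q gives log Q = 2(+0.41 − (+0.337))/0.0592 = 2.466.
The balanced reaction is Sn⁴⁺(aq) + Ni(s) → Sn²⁺(aq) + Ni²⁺(aq), so Q = ([Sn²⁺(aq)]·[Ni²⁺(aq)]) / [Sn⁴⁺(aq)].
Solving for the unknown gives log [Ni²⁺(aq)] = 0.311, so [Ni²⁺(aq)] ≈ 2.0 M.

2.0 M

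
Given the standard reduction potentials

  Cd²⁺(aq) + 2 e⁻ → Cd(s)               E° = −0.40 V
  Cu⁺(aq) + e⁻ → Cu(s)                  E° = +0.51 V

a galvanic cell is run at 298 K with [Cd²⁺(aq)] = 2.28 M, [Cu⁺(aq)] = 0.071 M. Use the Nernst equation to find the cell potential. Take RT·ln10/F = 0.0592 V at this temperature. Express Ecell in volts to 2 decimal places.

Cu⁺/Cu is reduced (cathode, E° = +0.51 V) and Cd²⁺/Cd is oxidized (anode).
E°cell = E°cat − E°an = +0.51 − (−0.40) = +0.91 V; n = 2.
For the overall reaction 2 Cu⁺(aq) + Cd(s) → 2 Cu(s) + Cd²⁺(aq), Q = [Cd²⁺(aq)] / [Cu⁺(aq)]^2 = 452, giving log Q = 2.655.
Applying E = E° − (RT ln10/nF)·log Q gives +0.91 − (0.0592/2)(2.655) = +0.83 V.

+0.83 V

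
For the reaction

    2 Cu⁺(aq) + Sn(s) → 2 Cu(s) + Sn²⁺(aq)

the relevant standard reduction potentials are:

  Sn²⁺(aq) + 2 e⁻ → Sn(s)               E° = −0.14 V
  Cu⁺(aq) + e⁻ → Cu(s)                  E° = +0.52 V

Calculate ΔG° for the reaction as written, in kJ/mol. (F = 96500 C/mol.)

In the reaction as written Cu⁺(aq) is reduced, so the Cu⁺/Cu couple is the cathode and Sn²⁺/Sn is the anode.
E°cell = +0.52 − (−0.14) = +0.66 V; balancing electrons gives n = 2.
ΔG° = −nFE°cell = −(2)(96500)(+0.66) J/mol = −127 kJ/mol.

−127 kJ/mol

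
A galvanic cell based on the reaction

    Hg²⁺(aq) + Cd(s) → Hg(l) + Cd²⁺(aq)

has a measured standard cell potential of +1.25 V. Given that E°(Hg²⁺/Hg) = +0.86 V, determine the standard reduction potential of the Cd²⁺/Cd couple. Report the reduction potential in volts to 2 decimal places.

−0.39 V

In the reaction as written the Hg²⁺/Hg couple is reduced (cathode) and Cd²⁺/Cd is oxidized (anode), so E°cell = E°(Hg²⁺/Hg) − E°(Cd²⁺/Cd).
E°(Cd²⁺/Cd) = E°(cathode) − E°cell = +0.86 − (+1.25) = −0.39 V.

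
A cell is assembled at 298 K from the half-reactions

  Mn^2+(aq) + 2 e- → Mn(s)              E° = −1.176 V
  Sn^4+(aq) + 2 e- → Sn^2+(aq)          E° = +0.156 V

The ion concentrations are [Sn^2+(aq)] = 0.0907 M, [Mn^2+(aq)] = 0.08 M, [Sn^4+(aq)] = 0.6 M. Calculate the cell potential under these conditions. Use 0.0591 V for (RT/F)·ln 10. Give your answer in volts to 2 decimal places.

+1.39 V

Since E°(Sn⁴⁺/Sn²⁺) > E°(Mn²⁺/Mn), Sn⁴⁺/Sn²⁺ serves as the cathode.
E°cell = E°cat − E°an = +0.156 − (−1.176) = +1.332 V; n = 2.
For the overall reaction Sn^4+(aq) + Mn(s) → Sn^2+(aq) + Mn^2+(aq), Q = ([Sn^2+(aq)]·[Mn^2+(aq)]) / [Sn^4+(aq)] = 0.0121, giving log Q = −1.917.
Applying E = E° − (RT ln10/nF)·log Q gives +1.332 − (0.0591/2)(−1.917) = +1.39 V.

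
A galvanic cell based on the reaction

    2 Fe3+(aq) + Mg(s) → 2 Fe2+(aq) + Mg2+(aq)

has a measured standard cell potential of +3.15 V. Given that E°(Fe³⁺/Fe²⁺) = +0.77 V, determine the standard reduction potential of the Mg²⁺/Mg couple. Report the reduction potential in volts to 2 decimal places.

In the reaction as written the Fe³⁺/Fe²⁺ couple is reduced (cathode) and Mg²⁺/Mg is oxidized (anode), so E°cell = E°(Fe³⁺/Fe²⁺) − E°(Mg²⁺/Mg).
E°(Mg²⁺/Mg) = E°(cathode) − E°cell = +0.77 − (+3.15) = −2.38 V.

−2.38 V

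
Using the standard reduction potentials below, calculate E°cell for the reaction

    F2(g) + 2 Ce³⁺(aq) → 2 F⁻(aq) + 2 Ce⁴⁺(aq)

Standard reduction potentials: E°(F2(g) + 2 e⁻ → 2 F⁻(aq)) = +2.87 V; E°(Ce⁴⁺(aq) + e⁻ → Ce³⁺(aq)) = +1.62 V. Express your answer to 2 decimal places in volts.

In the reaction as written, F2(g) is reduced (cathode) and Ce⁴⁺(aq) is produced by oxidation at the anode.
E°cell = E°(cathode) − E°(anode) = +2.87 − (+1.62) = +1.25 V.

+1.25 V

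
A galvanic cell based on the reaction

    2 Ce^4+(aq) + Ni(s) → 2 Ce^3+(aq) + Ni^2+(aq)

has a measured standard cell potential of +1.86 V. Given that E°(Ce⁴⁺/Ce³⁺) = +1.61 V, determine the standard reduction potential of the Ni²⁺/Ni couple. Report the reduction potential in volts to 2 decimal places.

−0.25 V

In the reaction as written the Ce⁴⁺/Ce³⁺ couple is reduced (cathode) and Ni²⁺/Ni is oxidized (anode), so E°cell = E°(Ce⁴⁺/Ce³⁺) − E°(Ni²⁺/Ni).
E°(Ni²⁺/Ni) = E°(cathode) − E°cell = +1.61 − (+1.86) = −0.25 V.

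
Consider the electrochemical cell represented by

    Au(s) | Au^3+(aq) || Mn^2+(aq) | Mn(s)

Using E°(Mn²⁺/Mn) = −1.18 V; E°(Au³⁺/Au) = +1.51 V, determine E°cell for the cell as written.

−2.69 V

By convention the left-hand electrode in cell notation is the anode (oxidation) and the right-hand electrode is the cathode (reduction).
E°cell = E°(right) − E°(left) = −1.18 − (+1.51) = −2.69 V.
The negative sign shows that, as written, the cell would require an external voltage to drive the reaction.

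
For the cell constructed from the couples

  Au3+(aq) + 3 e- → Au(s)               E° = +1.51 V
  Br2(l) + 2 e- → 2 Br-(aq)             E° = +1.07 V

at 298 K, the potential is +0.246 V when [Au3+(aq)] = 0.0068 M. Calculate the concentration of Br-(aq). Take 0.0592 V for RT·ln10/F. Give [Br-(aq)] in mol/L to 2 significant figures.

0.0028 M

With Au³⁺/Au at the cathode and Br₂/Br⁻ at the anode, E°cell = +1.51 − (+1.07) = +0.44 V (n = 6).
Since E = E° − (0.0592/n)·log Q, log Q = n(E° − E)/0.0592 = 19.662.
The balanced reaction is 2 Au3+(aq) + 6 Br-(aq) → 2 Au(s) + 3 Br2(l), so Q = 1 / ([Au3+(aq)]^2·[Br-(aq)]^6).
Substituting the known concentrations and solving, log [Br-(aq)] = −2.555 and [Br-(aq)] = 0.0028 M.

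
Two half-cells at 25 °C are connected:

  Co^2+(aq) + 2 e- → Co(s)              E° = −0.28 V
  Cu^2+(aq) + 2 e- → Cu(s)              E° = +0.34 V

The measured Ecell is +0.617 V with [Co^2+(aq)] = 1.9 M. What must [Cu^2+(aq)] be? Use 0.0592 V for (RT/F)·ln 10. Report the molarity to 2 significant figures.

Cu²⁺/Cu is the cathode (higher E°); E°cell = +0.34 − (−0.28) = +0.62 V with n = 2.
Since E = E° − (0.0592/n)·log Q, log Q = n(E° − E)/0.0592 = 0.101.
The balanced reaction is Cu^2+(aq) + Co(s) → Cu(s) + Co^2+(aq), so Q = [Co^2+(aq)] / [Cu^2+(aq)].
Solving for the unknown gives log [Cu^2+(aq)] = 0.178, so [Cu^2+(aq)] ≈ 1.5 M.

1.5 M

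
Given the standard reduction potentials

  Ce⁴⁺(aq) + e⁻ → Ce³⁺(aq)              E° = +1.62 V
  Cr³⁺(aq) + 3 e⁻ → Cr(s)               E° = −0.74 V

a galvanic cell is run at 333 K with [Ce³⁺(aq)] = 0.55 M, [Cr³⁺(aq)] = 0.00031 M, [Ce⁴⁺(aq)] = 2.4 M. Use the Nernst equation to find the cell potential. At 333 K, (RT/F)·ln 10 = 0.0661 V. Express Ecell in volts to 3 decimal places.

Ce⁴⁺/Ce³⁺ is reduced (cathode, E° = +1.62 V) and Cr³⁺/Cr is oxidized (anode).
The standard potential is +1.62 − (−0.74) = +2.36 V and the balanced reaction transfers n = 3 electrons.
The balanced reaction is 3 Ce⁴⁺(aq) + Cr(s) → 3 Ce³⁺(aq) + Cr³⁺(aq), so Q = ([Ce³⁺(aq)]^3·[Cr³⁺(aq)]) / [Ce⁴⁺(aq)]^3 = 3.73×10^−6 and log Q = −5.428.
Applying E = E° − (RT ln10/nF)·log Q gives +2.36 − (0.0661/3)(−5.428) = +2.480 V.

+2.480 V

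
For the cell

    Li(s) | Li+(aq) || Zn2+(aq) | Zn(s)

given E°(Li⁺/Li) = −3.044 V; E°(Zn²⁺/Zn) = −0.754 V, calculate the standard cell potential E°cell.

By convention the left-hand electrode in cell notation is the anode (oxidation) and the right-hand electrode is the cathode (reduction).
E°cell = E°(right) − E°(left) = −0.754 − (−3.044) = +2.290 V.

+2.290 V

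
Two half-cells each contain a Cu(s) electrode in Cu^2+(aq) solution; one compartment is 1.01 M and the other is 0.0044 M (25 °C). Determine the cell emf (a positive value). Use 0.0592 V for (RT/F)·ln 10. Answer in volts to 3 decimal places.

For a concentration cell E°cell = 0, since both electrodes use the same couple.
The compartment with the higher Cu^2+(aq) concentration (1.01 M) acts as the cathode; ions are reduced there and produced at the dilute (0.0044 M) anode.
With n = 2, Ecell = −(0.0592/2)·log([dilute]/[conc]) = −(0.0592/2)·log(0.0044/1.01) = +0.070 V.

0.070 V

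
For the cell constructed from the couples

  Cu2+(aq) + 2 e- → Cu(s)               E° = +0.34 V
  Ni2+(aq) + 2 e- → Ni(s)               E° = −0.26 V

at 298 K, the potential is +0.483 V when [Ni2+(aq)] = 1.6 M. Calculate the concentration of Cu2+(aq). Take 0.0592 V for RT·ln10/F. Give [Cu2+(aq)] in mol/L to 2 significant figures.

With Cu²⁺/Cu at the cathode and Ni²⁺/Ni at the anode, E°cell = +0.34 − (−0.26) = +0.60 V (n = 2).
From the Nernst equation, log Q = n(E° − E)/0.0592 = 2·(+0.60 − (+0.483))/0.0592 = 3.953.
Balancing electrons gives Cu2+(aq) + Ni(s) → Cu(s) + Ni2+(aq); thus Q = [Ni2+(aq)] / [Cu2+(aq)].
Substituting the known concentrations and solving, log [Cu2+(aq)] = −3.749 and [Cu2+(aq)] = 0.00018 M.

0.00018 M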